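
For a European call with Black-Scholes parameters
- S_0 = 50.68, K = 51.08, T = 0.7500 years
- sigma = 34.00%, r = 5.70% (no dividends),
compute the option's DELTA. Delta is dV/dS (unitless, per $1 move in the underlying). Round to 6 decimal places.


Answer: Delta = 0.604769

Derivation:
d1 = 0.2657112799; d2 = -0.0287373574
phi(d1) = 0.3851047995; exp(-qT) = 1.0000000000; exp(-rT) = 0.9581508979
N(d1) = 0.6047692123
Delta = exp(-qT) * N(d1) = 1.0000000000 * 0.6047692123 = 0.604769


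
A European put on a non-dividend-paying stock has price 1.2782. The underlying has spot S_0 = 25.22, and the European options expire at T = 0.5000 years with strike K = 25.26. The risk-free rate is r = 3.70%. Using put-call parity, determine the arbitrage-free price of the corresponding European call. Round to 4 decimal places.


Put-call parity: C - P = S_0 * exp(-qT) - K * exp(-rT).
S_0 * exp(-qT) = 25.2200 * 1.00000000 = 25.22000000
K * exp(-rT) = 25.2600 * 0.98167007 = 24.79698608
C = P + S*exp(-qT) - K*exp(-rT)
C = 1.2782 + 25.22000000 - 24.79698608 = 1.7012

Answer: Call price = 1.7012


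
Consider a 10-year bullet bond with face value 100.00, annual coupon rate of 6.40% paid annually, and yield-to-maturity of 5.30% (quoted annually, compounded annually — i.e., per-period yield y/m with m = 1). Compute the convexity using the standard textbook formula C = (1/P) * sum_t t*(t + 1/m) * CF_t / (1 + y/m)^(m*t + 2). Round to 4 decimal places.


Answer: Convexity = 70.4183

Derivation:
Coupon per period c = face * coupon_rate / m = 6.400000
Periods per year m = 1; per-period yield y/m = 0.053000
Number of cashflows N = 10
Cashflows (t years, CF_t, discount factor 1/(1+y/m)^(m*t), PV):
  t = 1.0000: CF_t = 6.400000, DF = 0.949668, PV = 6.077873
  t = 2.0000: CF_t = 6.400000, DF = 0.901869, PV = 5.771959
  t = 3.0000: CF_t = 6.400000, DF = 0.856475, PV = 5.481442
  t = 4.0000: CF_t = 6.400000, DF = 0.813367, PV = 5.205548
  t = 5.0000: CF_t = 6.400000, DF = 0.772428, PV = 4.943541
  t = 6.0000: CF_t = 6.400000, DF = 0.733550, PV = 4.694721
  t = 7.0000: CF_t = 6.400000, DF = 0.696629, PV = 4.458424
  t = 8.0000: CF_t = 6.400000, DF = 0.661566, PV = 4.234021
  t = 9.0000: CF_t = 6.400000, DF = 0.628268, PV = 4.020913
  t = 10.0000: CF_t = 106.400000, DF = 0.596645, PV = 63.483069
Price P = sum_t PV_t = 108.371511
Convexity numerator sum_t t*(t + 1/m) * CF_t / (1+y/m)^(m*t + 2):
  t = 1.0000: term = 10.962885
  t = 2.0000: term = 31.233290
  t = 3.0000: term = 59.322489
  t = 4.0000: term = 93.894411
  t = 5.0000: term = 133.752722
  t = 6.0000: term = 177.828881
  t = 7.0000: term = 225.171106
  t = 8.0000: term = 274.934195
  t = 9.0000: term = 326.370127
  t = 10.0000: term = 6297.872424
Convexity = (1/P) * sum = 7631.342530 / 108.371511 = 70.418346


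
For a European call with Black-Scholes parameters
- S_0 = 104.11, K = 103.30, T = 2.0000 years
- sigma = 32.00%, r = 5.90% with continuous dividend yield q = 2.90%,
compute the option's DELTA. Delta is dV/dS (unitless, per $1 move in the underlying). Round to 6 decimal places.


d1 = 0.3761159667; d2 = -0.0764323733
phi(d1) = 0.3716992783; exp(-qT) = 0.9436499474; exp(-rT) = 0.8886960526
N(d1) = 0.6465846577
Delta = exp(-qT) * N(d1) = 0.9436499474 * 0.6465846577 = 0.610150

Answer: Delta = 0.610150


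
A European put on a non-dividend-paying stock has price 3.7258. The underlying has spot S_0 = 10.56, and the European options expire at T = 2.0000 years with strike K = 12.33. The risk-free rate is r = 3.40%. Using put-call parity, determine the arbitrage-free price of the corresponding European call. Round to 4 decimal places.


Answer: Call price = 2.7664

Derivation:
Put-call parity: C - P = S_0 * exp(-qT) - K * exp(-rT).
S_0 * exp(-qT) = 10.5600 * 1.00000000 = 10.56000000
K * exp(-rT) = 12.3300 * 0.93426047 = 11.51943164
C = P + S*exp(-qT) - K*exp(-rT)
C = 3.7258 + 10.56000000 - 11.51943164 = 2.7664


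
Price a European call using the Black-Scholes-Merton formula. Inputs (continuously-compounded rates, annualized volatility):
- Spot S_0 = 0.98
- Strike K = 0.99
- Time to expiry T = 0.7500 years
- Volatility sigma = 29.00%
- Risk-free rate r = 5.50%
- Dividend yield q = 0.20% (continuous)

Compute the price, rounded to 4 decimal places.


d1 = (ln(S/K) + (r - q + 0.5*sigma^2) * T) / (sigma * sqrt(T)) = 0.24342333
d2 = d1 - sigma * sqrt(T) = -0.00772404
exp(-rT) = 0.95958920; exp(-qT) = 0.99850112
C = S_0 * exp(-qT) * N(d1) - K * exp(-rT) * N(d2)
N(d1) = 0.59616126; N(d2) = 0.49691859
C = 0.9800 * 0.99850112 * 0.59616126 - 0.9900 * 0.95958920 * 0.49691859 = 0.1113

Answer: Price = 0.1113


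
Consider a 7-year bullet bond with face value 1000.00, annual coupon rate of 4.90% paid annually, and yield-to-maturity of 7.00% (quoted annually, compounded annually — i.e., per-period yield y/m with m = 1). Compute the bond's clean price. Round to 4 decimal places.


Answer: Price = 886.8249

Derivation:
Coupon per period c = face * coupon_rate / m = 49.000000
Periods per year m = 1; per-period yield y/m = 0.070000
Number of cashflows N = 7
Cashflows (t years, CF_t, discount factor 1/(1+y/m)^(m*t), PV):
  t = 1.0000: CF_t = 49.000000, DF = 0.934579, PV = 45.794393
  t = 2.0000: CF_t = 49.000000, DF = 0.873439, PV = 42.798498
  t = 3.0000: CF_t = 49.000000, DF = 0.816298, PV = 39.998596
  t = 4.0000: CF_t = 49.000000, DF = 0.762895, PV = 37.381865
  t = 5.0000: CF_t = 49.000000, DF = 0.712986, PV = 34.936323
  t = 6.0000: CF_t = 49.000000, DF = 0.666342, PV = 32.650769
  t = 7.0000: CF_t = 1049.000000, DF = 0.622750, PV = 653.264479
Price P = sum_t PV_t = 886.824923


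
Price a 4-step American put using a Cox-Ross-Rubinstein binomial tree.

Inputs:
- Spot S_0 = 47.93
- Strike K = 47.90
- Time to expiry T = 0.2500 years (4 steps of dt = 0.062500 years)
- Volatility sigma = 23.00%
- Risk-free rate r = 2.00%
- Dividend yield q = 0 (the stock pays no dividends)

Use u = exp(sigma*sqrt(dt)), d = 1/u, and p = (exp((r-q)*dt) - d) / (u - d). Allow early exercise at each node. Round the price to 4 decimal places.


Answer: Price = V(0,0) = 1.9733

Derivation:
dt = T/N = 0.062500
u = exp(sigma*sqrt(dt)) = 1.059185; d = 1/u = 0.944122
p = (exp((r-q)*dt) - d) / (u - d) = 0.496499
Discount per step: exp(-r*dt) = 0.998751
Stock lattice S(k, i) with i counting down-moves:
  k=0: S(0,0) = 47.9300
  k=1: S(1,0) = 50.7668; S(1,1) = 45.2518
  k=2: S(2,0) = 53.7714; S(2,1) = 47.9300; S(2,2) = 42.7232
  k=3: S(3,0) = 56.9539; S(3,1) = 50.7668; S(3,2) = 45.2518; S(3,3) = 40.3359
  k=4: S(4,0) = 60.3247; S(4,1) = 53.7714; S(4,2) = 47.9300; S(4,3) = 42.7232; S(4,4) = 38.0820
Terminal payoffs V(N, i) = max(K - S_T, 0):
  V(4,0) = 0.000000; V(4,1) = 0.000000; V(4,2) = 0.000000; V(4,3) = 5.176821; V(4,4) = 9.818004
Backward induction: V(k, i) = exp(-r*dt) * [p * V(k+1, i) + (1-p) * V(k+1, i+1)]; then take max(V_cont, immediate exercise) for American.
  V(3,0) = exp(-r*dt) * [p*0.000000 + (1-p)*0.000000] = 0.000000; exercise = 0.000000; V(3,0) = max -> 0.000000
  V(3,1) = exp(-r*dt) * [p*0.000000 + (1-p)*0.000000] = 0.000000; exercise = 0.000000; V(3,1) = max -> 0.000000
  V(3,2) = exp(-r*dt) * [p*0.000000 + (1-p)*5.176821] = 2.603277; exercise = 2.648238; V(3,2) = max -> 2.648238
  V(3,3) = exp(-r*dt) * [p*5.176821 + (1-p)*9.818004] = 7.504274; exercise = 7.564111; V(3,3) = max -> 7.564111
  V(2,0) = exp(-r*dt) * [p*0.000000 + (1-p)*0.000000] = 0.000000; exercise = 0.000000; V(2,0) = max -> 0.000000
  V(2,1) = exp(-r*dt) * [p*0.000000 + (1-p)*2.648238] = 1.331724; exercise = 0.000000; V(2,1) = max -> 1.331724
  V(2,2) = exp(-r*dt) * [p*2.648238 + (1-p)*7.564111] = 5.116983; exercise = 5.176821; V(2,2) = max -> 5.176821
  V(1,0) = exp(-r*dt) * [p*0.000000 + (1-p)*1.331724] = 0.669686; exercise = 0.000000; V(1,0) = max -> 0.669686
  V(1,1) = exp(-r*dt) * [p*1.331724 + (1-p)*5.176821] = 3.263651; exercise = 2.648238; V(1,1) = max -> 3.263651
  V(0,0) = exp(-r*dt) * [p*0.669686 + (1-p)*3.263651] = 1.973281; exercise = 0.000000; V(0,0) = max -> 1.973281


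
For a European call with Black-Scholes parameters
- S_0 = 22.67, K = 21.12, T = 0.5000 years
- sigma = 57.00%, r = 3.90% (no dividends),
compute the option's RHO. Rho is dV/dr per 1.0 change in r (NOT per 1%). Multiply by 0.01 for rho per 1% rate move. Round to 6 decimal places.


Answer: Rho = 5.271278

Derivation:
d1 = 0.4256212316; d2 = 0.0225703663
phi(d1) = 0.3643955777; exp(-qT) = 1.0000000000; exp(-rT) = 0.9806888952
N(d2) = 0.5090035090
Rho = K*T*exp(-rT)*N(d2) = 21.1200 * 0.5000 * 0.9806888952 * 0.5090035090 = 5.271278


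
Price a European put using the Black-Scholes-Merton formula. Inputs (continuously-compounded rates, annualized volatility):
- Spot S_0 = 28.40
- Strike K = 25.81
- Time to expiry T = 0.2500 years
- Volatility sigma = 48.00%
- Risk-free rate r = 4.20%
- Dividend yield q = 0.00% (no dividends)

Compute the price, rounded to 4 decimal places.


d1 = (ln(S/K) + (r - q + 0.5*sigma^2) * T) / (sigma * sqrt(T)) = 0.56219638
d2 = d1 - sigma * sqrt(T) = 0.32219638
exp(-rT) = 0.98955493; exp(-qT) = 1.00000000
P = K * exp(-rT) * N(-d2) - S_0 * exp(-qT) * N(-d1)
N(-d1) = 0.28699111; N(-d2) = 0.37365196
P = 25.8100 * 0.98955493 * 0.37365196 - 28.4000 * 1.00000000 * 0.28699111 = 1.3927

Answer: Price = 1.3927


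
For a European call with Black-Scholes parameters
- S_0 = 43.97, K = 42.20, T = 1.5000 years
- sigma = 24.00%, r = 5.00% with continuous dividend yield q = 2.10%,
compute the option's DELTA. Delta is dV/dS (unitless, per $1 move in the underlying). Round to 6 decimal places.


d1 = 0.4347414345; d2 = 0.1408026654
phi(d1) = 0.3629687304; exp(-qT) = 0.9689909565; exp(-rT) = 0.9277434863
N(d1) = 0.6681249404
Delta = exp(-qT) * N(d1) = 0.9689909565 * 0.6681249404 = 0.647407

Answer: Delta = 0.647407


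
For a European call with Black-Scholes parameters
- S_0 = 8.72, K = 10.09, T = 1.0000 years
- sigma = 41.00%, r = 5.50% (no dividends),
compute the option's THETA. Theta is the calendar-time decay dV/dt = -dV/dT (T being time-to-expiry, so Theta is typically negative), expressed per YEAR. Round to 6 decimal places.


Answer: Theta = -0.888889

Derivation:
d1 = -0.0167697474; d2 = -0.4267697474
phi(d1) = 0.3988861882; exp(-qT) = 1.0000000000; exp(-rT) = 0.9464851480
Theta = -S*exp(-qT)*phi(d1)*sigma/(2*sqrt(T)) - r*K*exp(-rT)*N(d2) + q*S*exp(-qT)*N(d1)
N(d1) = 0.4933101523; N(d2) = 0.3347735217; sqrt(T) = 1.0000000000
Term 1 = -8.7200 * 1.0000000000 * 0.3988861882 * 0.4100 / (2 * 1.0000000000) = -0.7130489500
Term 2 = -0.0550 * 10.0900 * 0.9464851480 * 0.3347735217 = -0.1758404394
Term 3 = 0 (no dividend yield, q = 0)
Theta = -0.7130489500 + (-0.1758404394) + (0.0000000000) = -0.888889


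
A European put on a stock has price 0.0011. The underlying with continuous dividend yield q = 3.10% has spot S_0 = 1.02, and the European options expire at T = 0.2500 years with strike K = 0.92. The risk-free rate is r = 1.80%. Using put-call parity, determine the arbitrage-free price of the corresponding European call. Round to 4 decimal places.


Put-call parity: C - P = S_0 * exp(-qT) - K * exp(-rT).
S_0 * exp(-qT) = 1.0200 * 0.99227995 = 1.01212555
K * exp(-rT) = 0.9200 * 0.99551011 = 0.91586930
C = P + S*exp(-qT) - K*exp(-rT)
C = 0.0011 + 1.01212555 - 0.91586930 = 0.0974

Answer: Call price = 0.0974


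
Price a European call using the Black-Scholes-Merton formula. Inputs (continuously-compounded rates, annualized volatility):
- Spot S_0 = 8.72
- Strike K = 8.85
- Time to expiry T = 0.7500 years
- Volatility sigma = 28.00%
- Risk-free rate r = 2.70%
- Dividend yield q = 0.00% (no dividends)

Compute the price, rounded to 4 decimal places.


d1 = (ln(S/K) + (r - q + 0.5*sigma^2) * T) / (sigma * sqrt(T)) = 0.14372631
d2 = d1 - sigma * sqrt(T) = -0.09876080
exp(-rT) = 0.97995365; exp(-qT) = 1.00000000
C = S_0 * exp(-qT) * N(d1) - K * exp(-rT) * N(d2)
N(d1) = 0.55714170; N(d2) = 0.46066410
C = 8.7200 * 1.00000000 * 0.55714170 - 8.8500 * 0.97995365 * 0.46066410 = 0.8631

Answer: Price = 0.8631


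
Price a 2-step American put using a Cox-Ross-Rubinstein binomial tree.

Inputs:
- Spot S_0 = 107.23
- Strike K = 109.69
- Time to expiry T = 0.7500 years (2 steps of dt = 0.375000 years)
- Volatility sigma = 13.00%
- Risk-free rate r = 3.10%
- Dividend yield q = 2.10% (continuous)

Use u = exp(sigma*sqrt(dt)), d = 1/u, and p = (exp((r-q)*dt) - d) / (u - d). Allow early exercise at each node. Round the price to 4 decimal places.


dt = T/N = 0.375000
u = exp(sigma*sqrt(dt)) = 1.082863; d = 1/u = 0.923478
p = (exp((r-q)*dt) - d) / (u - d) = 0.503680
Discount per step: exp(-r*dt) = 0.988442
Stock lattice S(k, i) with i counting down-moves:
  k=0: S(0,0) = 107.2300
  k=1: S(1,0) = 116.1154; S(1,1) = 99.0245
  k=2: S(2,0) = 125.7371; S(2,1) = 107.2300; S(2,2) = 91.4470
Terminal payoffs V(N, i) = max(K - S_T, 0):
  V(2,0) = 0.000000; V(2,1) = 2.460000; V(2,2) = 18.243031
Backward induction: V(k, i) = exp(-r*dt) * [p * V(k+1, i) + (1-p) * V(k+1, i+1)]; then take max(V_cont, immediate exercise) for American.
  V(1,0) = exp(-r*dt) * [p*0.000000 + (1-p)*2.460000] = 1.206835; exercise = 0.000000; V(1,0) = max -> 1.206835
  V(1,1) = exp(-r*dt) * [p*2.460000 + (1-p)*18.243031] = 10.174458; exercise = 10.665465; V(1,1) = max -> 10.665465
  V(0,0) = exp(-r*dt) * [p*1.206835 + (1-p)*10.665465] = 5.833132; exercise = 2.460000; V(0,0) = max -> 5.833132

Answer: Price = V(0,0) = 5.8331


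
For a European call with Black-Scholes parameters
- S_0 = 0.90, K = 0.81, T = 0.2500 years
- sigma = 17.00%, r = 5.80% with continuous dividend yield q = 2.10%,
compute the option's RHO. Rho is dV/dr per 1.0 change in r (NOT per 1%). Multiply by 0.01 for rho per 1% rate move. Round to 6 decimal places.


d1 = 1.3908590077; d2 = 1.3058590077
phi(d1) = 0.1516495635; exp(-qT) = 0.9947637572; exp(-rT) = 0.9856046187
N(d2) = 0.9041997455
Rho = K*T*exp(-rT)*N(d2) = 0.8100 * 0.2500 * 0.9856046187 * 0.9041997455 = 0.180465

Answer: Rho = 0.180465


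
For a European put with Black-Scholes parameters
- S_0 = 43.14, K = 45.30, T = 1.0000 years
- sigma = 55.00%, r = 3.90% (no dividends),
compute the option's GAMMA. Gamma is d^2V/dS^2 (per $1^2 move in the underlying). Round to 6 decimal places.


d1 = 0.2570792881; d2 = -0.2929207119
phi(d1) = 0.3859747163; exp(-qT) = 1.0000000000; exp(-rT) = 0.9617507091
Gamma = exp(-qT) * phi(d1) / (S * sigma * sqrt(T)) = 1.0000000000 * 0.3859747163 / (43.1400 * 0.5500 * 1.0000000000) = 0.016267

Answer: Gamma = 0.016267


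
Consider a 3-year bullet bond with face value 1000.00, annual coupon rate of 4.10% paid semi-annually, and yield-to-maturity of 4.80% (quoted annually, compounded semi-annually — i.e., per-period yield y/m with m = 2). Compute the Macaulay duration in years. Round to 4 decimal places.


Answer: Macaulay duration = 2.8516 years

Derivation:
Coupon per period c = face * coupon_rate / m = 20.500000
Periods per year m = 2; per-period yield y/m = 0.024000
Number of cashflows N = 6
Cashflows (t years, CF_t, discount factor 1/(1+y/m)^(m*t), PV):
  t = 0.5000: CF_t = 20.500000, DF = 0.976562, PV = 20.019531
  t = 1.0000: CF_t = 20.500000, DF = 0.953674, PV = 19.550323
  t = 1.5000: CF_t = 20.500000, DF = 0.931323, PV = 19.092113
  t = 2.0000: CF_t = 20.500000, DF = 0.909495, PV = 18.644641
  t = 2.5000: CF_t = 20.500000, DF = 0.888178, PV = 18.207658
  t = 3.0000: CF_t = 1020.500000, DF = 0.867362, PV = 885.142654
Price P = sum_t PV_t = 980.656920
Macaulay numerator sum_t t * PV_t:
  t * PV_t at t = 0.5000: 10.009766
  t * PV_t at t = 1.0000: 19.550323
  t * PV_t at t = 1.5000: 28.638169
  t * PV_t at t = 2.0000: 37.289283
  t * PV_t at t = 2.5000: 45.519144
  t * PV_t at t = 3.0000: 2655.427961
Macaulay duration D = (sum_t t * PV_t) / P = 2796.434646 / 980.656920 = 2.851593


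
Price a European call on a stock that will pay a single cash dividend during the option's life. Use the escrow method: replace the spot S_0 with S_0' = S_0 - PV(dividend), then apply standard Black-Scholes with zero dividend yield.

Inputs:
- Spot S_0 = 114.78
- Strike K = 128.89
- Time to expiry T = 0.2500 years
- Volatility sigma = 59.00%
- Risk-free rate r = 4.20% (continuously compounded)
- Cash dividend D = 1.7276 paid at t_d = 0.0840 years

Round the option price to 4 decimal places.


Answer: Price = 8.0159

Derivation:
PV(D) = D * exp(-r * t_d) = 1.7276 * 0.99647822 = 1.72151577
S_0' = S_0 - PV(D) = 114.7800 - 1.72151577 = 113.05848423
d1 = (ln(S_0'/K) + (r + sigma^2/2)*T) / (sigma*sqrt(T)) = -0.26115791
d2 = d1 - sigma*sqrt(T) = -0.55615791
exp(-rT) = 0.98955493
N(d1) = 0.39698537; N(d2) = 0.28905146
C = S_0' * N(d1) - K * exp(-rT) * N(d2) = 113.05848423 * 0.39698537 - 128.8900 * 0.98955493 * 0.28905146 = 8.0159


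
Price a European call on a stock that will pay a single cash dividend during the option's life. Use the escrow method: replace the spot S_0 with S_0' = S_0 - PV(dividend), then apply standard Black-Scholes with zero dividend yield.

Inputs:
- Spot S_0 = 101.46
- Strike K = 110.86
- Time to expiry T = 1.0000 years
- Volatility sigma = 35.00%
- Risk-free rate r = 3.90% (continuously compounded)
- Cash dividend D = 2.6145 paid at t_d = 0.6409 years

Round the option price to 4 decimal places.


Answer: Price = 10.7448

Derivation:
PV(D) = D * exp(-r * t_d) = 2.6145 * 0.97531469 = 2.54996026
S_0' = S_0 - PV(D) = 101.4600 - 2.54996026 = 98.91003974
d1 = (ln(S_0'/K) + (r + sigma^2/2)*T) / (sigma*sqrt(T)) = -0.03944970
d2 = d1 - sigma*sqrt(T) = -0.38944970
exp(-rT) = 0.96175071
N(d1) = 0.48426593; N(d2) = 0.34847175
C = S_0' * N(d1) - K * exp(-rT) * N(d2) = 98.91003974 * 0.48426593 - 110.8600 * 0.96175071 * 0.34847175 = 10.7448


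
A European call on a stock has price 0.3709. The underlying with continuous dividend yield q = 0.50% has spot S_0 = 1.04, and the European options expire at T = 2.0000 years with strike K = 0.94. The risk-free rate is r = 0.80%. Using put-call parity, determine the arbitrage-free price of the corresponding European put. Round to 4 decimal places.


Put-call parity: C - P = S_0 * exp(-qT) - K * exp(-rT).
S_0 * exp(-qT) = 1.0400 * 0.99004983 = 1.02965183
K * exp(-rT) = 0.9400 * 0.98412732 = 0.92507968
P = C - S*exp(-qT) + K*exp(-rT)
P = 0.3709 - 1.02965183 + 0.92507968 = 0.2663

Answer: Put price = 0.2663


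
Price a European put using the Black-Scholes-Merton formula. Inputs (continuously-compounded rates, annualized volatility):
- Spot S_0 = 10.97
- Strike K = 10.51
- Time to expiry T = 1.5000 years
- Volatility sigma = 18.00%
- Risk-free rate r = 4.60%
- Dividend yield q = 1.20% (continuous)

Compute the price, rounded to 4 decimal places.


Answer: Price = 0.5010

Derivation:
d1 = (ln(S/K) + (r - q + 0.5*sigma^2) * T) / (sigma * sqrt(T)) = 0.53588072
d2 = d1 - sigma * sqrt(T) = 0.31542664
exp(-rT) = 0.93332668; exp(-qT) = 0.98216103
P = K * exp(-rT) * N(-d2) - S_0 * exp(-qT) * N(-d1)
N(-d1) = 0.29602050; N(-d2) = 0.37621887
P = 10.5100 * 0.93332668 * 0.37621887 - 10.9700 * 0.98216103 * 0.29602050 = 0.5010


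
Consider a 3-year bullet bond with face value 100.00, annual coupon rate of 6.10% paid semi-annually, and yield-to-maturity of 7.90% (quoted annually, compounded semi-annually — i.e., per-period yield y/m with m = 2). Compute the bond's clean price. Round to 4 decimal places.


Answer: Price = 95.2744

Derivation:
Coupon per period c = face * coupon_rate / m = 3.050000
Periods per year m = 2; per-period yield y/m = 0.039500
Number of cashflows N = 6
Cashflows (t years, CF_t, discount factor 1/(1+y/m)^(m*t), PV):
  t = 0.5000: CF_t = 3.050000, DF = 0.962001, PV = 2.934103
  t = 1.0000: CF_t = 3.050000, DF = 0.925446, PV = 2.822610
  t = 1.5000: CF_t = 3.050000, DF = 0.890280, PV = 2.715353
  t = 2.0000: CF_t = 3.050000, DF = 0.856450, PV = 2.612173
  t = 2.5000: CF_t = 3.050000, DF = 0.823906, PV = 2.512913
  t = 3.0000: CF_t = 103.050000, DF = 0.792598, PV = 81.677236
Price P = sum_t PV_t = 95.274388


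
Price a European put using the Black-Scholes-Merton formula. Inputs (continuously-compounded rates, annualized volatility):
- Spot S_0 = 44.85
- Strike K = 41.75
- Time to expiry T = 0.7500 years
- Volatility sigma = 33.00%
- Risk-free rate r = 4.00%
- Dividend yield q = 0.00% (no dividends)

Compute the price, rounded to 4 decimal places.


d1 = (ln(S/K) + (r - q + 0.5*sigma^2) * T) / (sigma * sqrt(T)) = 0.49848645
d2 = d1 - sigma * sqrt(T) = 0.21269807
exp(-rT) = 0.97044553; exp(-qT) = 1.00000000
P = K * exp(-rT) * N(-d2) - S_0 * exp(-qT) * N(-d1)
N(-d1) = 0.30907061; N(-d2) = 0.41578124
P = 41.7500 * 0.97044553 * 0.41578124 - 44.8500 * 1.00000000 * 0.30907061 = 2.9840

Answer: Price = 2.9840


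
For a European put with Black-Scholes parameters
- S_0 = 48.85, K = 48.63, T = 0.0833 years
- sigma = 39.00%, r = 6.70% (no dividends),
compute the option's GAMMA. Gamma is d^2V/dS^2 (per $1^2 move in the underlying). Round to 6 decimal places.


d1 = 0.1459639721; d2 = 0.0334031885
phi(d1) = 0.3947150078; exp(-qT) = 1.0000000000; exp(-rT) = 0.9944344454
Gamma = exp(-qT) * phi(d1) / (S * sigma * sqrt(T)) = 1.0000000000 * 0.3947150078 / (48.8500 * 0.3900 * 0.2886173938) = 0.071785

Answer: Gamma = 0.071785


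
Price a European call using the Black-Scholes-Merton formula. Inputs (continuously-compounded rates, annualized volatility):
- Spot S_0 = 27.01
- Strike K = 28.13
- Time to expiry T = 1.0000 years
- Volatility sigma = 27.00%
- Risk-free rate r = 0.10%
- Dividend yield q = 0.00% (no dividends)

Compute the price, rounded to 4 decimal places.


Answer: Price = 2.4449

Derivation:
d1 = (ln(S/K) + (r - q + 0.5*sigma^2) * T) / (sigma * sqrt(T)) = -0.01177576
d2 = d1 - sigma * sqrt(T) = -0.28177576
exp(-rT) = 0.99900050; exp(-qT) = 1.00000000
C = S_0 * exp(-qT) * N(d1) - K * exp(-rT) * N(d2)
N(d1) = 0.49530226; N(d2) = 0.38905773
C = 27.0100 * 1.00000000 * 0.49530226 - 28.1300 * 0.99900050 * 0.38905773 = 2.4449


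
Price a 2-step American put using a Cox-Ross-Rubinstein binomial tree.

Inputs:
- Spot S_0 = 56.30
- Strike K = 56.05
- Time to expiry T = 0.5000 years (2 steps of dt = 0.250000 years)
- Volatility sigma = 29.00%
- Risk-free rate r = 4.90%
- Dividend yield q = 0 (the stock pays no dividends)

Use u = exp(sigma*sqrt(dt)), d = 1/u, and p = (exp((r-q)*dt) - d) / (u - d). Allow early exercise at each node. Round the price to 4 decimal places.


Answer: Price = V(0,0) = 3.5851

Derivation:
dt = T/N = 0.250000
u = exp(sigma*sqrt(dt)) = 1.156040; d = 1/u = 0.865022
p = (exp((r-q)*dt) - d) / (u - d) = 0.506166
Discount per step: exp(-r*dt) = 0.987825
Stock lattice S(k, i) with i counting down-moves:
  k=0: S(0,0) = 56.3000
  k=1: S(1,0) = 65.0850; S(1,1) = 48.7008
  k=2: S(2,0) = 75.2409; S(2,1) = 56.3000; S(2,2) = 42.1272
Terminal payoffs V(N, i) = max(K - S_T, 0):
  V(2,0) = 0.000000; V(2,1) = 0.000000; V(2,2) = 13.922761
Backward induction: V(k, i) = exp(-r*dt) * [p * V(k+1, i) + (1-p) * V(k+1, i+1)]; then take max(V_cont, immediate exercise) for American.
  V(1,0) = exp(-r*dt) * [p*0.000000 + (1-p)*0.000000] = 0.000000; exercise = 0.000000; V(1,0) = max -> 0.000000
  V(1,1) = exp(-r*dt) * [p*0.000000 + (1-p)*13.922761] = 6.791822; exercise = 7.349245; V(1,1) = max -> 7.349245
  V(0,0) = exp(-r*dt) * [p*0.000000 + (1-p)*7.349245] = 3.585119; exercise = 0.000000; V(0,0) = max -> 3.585119


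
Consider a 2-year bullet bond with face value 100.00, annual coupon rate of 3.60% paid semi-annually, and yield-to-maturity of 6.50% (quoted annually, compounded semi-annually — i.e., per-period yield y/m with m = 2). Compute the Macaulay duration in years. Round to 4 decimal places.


Answer: Macaulay duration = 1.9459 years

Derivation:
Coupon per period c = face * coupon_rate / m = 1.800000
Periods per year m = 2; per-period yield y/m = 0.032500
Number of cashflows N = 4
Cashflows (t years, CF_t, discount factor 1/(1+y/m)^(m*t), PV):
  t = 0.5000: CF_t = 1.800000, DF = 0.968523, PV = 1.743341
  t = 1.0000: CF_t = 1.800000, DF = 0.938037, PV = 1.688466
  t = 1.5000: CF_t = 1.800000, DF = 0.908510, PV = 1.635318
  t = 2.0000: CF_t = 101.800000, DF = 0.879913, PV = 89.575148
Price P = sum_t PV_t = 94.642275
Macaulay numerator sum_t t * PV_t:
  t * PV_t at t = 0.5000: 0.871671
  t * PV_t at t = 1.0000: 1.688466
  t * PV_t at t = 1.5000: 2.452978
  t * PV_t at t = 2.0000: 179.150297
Macaulay duration D = (sum_t t * PV_t) / P = 184.163412 / 94.642275 = 1.945890


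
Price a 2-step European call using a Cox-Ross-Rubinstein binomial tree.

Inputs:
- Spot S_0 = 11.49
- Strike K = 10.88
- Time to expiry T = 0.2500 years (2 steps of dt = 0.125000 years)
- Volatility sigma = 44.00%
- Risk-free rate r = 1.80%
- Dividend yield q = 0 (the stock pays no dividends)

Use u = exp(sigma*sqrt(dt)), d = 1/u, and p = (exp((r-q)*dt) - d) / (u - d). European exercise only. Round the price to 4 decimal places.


dt = T/N = 0.125000
u = exp(sigma*sqrt(dt)) = 1.168316; d = 1/u = 0.855933
p = (exp((r-q)*dt) - d) / (u - d) = 0.468398
Discount per step: exp(-r*dt) = 0.997753
Stock lattice S(k, i) with i counting down-moves:
  k=0: S(0,0) = 11.4900
  k=1: S(1,0) = 13.4240; S(1,1) = 9.8347
  k=2: S(2,0) = 15.6834; S(2,1) = 11.4900; S(2,2) = 8.4178
Terminal payoffs V(N, i) = max(S_T - K, 0):
  V(2,0) = 4.803420; V(2,1) = 0.610000; V(2,2) = 0.000000
Backward induction: V(k, i) = exp(-r*dt) * [p * V(k+1, i) + (1-p) * V(k+1, i+1)].
  V(1,0) = exp(-r*dt) * [p*4.803420 + (1-p)*0.610000] = 2.568405
  V(1,1) = exp(-r*dt) * [p*0.610000 + (1-p)*0.000000] = 0.285081
  V(0,0) = exp(-r*dt) * [p*2.568405 + (1-p)*0.285081] = 1.351541

Answer: Price = V(0,0) = 1.3515


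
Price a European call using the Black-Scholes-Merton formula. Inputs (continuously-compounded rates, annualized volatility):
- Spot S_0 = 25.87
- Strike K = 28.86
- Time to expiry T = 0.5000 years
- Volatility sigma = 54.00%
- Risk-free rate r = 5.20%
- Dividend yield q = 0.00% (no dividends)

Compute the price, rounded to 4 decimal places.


d1 = (ln(S/K) + (r - q + 0.5*sigma^2) * T) / (sigma * sqrt(T)) = -0.02742673
d2 = d1 - sigma * sqrt(T) = -0.40926439
exp(-rT) = 0.97433509; exp(-qT) = 1.00000000
C = S_0 * exp(-qT) * N(d1) - K * exp(-rT) * N(d2)
N(d1) = 0.48905969; N(d2) = 0.34117282
C = 25.8700 * 1.00000000 * 0.48905969 - 28.8600 * 0.97433509 * 0.34117282 = 3.0584

Answer: Price = 3.0584


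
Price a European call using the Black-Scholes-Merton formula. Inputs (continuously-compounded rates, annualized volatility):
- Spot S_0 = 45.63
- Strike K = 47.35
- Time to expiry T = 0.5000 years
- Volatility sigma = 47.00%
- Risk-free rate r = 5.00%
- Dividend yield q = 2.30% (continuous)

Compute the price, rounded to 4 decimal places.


Answer: Price = 5.5026

Derivation:
d1 = (ln(S/K) + (r - q + 0.5*sigma^2) * T) / (sigma * sqrt(T)) = 0.09545513
d2 = d1 - sigma * sqrt(T) = -0.23688506
exp(-rT) = 0.97530991; exp(-qT) = 0.98856587
C = S_0 * exp(-qT) * N(d1) - K * exp(-rT) * N(d2)
N(d1) = 0.53802334; N(d2) = 0.40637298
C = 45.6300 * 0.98856587 * 0.53802334 - 47.3500 * 0.97530991 * 0.40637298 = 5.5026


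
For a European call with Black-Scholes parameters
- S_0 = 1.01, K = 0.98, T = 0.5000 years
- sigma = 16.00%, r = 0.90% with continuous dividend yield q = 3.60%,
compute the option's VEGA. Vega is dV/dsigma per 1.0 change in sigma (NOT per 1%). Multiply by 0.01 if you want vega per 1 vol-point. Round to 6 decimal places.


Answer: Vega = 0.274084

Derivation:
d1 = 0.2037619952; d2 = 0.0906249102
phi(d1) = 0.3907458194; exp(-qT) = 0.9821610324; exp(-rT) = 0.9955101098
Vega = S * exp(-qT) * phi(d1) * sqrt(T) = 1.0100 * 0.9821610324 * 0.3907458194 * 0.7071067812 = 0.274084


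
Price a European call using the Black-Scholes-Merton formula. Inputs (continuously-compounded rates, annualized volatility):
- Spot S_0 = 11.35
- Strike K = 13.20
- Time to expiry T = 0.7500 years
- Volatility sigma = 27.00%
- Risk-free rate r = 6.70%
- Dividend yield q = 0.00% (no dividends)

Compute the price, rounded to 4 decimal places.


Answer: Price = 0.6119

Derivation:
d1 = (ln(S/K) + (r - q + 0.5*sigma^2) * T) / (sigma * sqrt(T)) = -0.31395703
d2 = d1 - sigma * sqrt(T) = -0.54778389
exp(-rT) = 0.95099165; exp(-qT) = 1.00000000
C = S_0 * exp(-qT) * N(d1) - K * exp(-rT) * N(d2)
N(d1) = 0.37677684; N(d2) = 0.29192015
C = 11.3500 * 1.00000000 * 0.37677684 - 13.2000 * 0.95099165 * 0.29192015 = 0.6119


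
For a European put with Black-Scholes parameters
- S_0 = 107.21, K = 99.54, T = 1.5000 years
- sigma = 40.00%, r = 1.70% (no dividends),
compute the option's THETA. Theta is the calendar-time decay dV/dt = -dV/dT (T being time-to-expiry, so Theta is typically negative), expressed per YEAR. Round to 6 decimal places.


d1 = 0.4485218913; d2 = -0.0413760572
phi(d1) = 0.3607664522; exp(-qT) = 1.0000000000; exp(-rT) = 0.9748223790
Theta = -S*exp(-qT)*phi(d1)*sigma/(2*sqrt(T)) + r*K*exp(-rT)*N(-d2) - q*S*exp(-qT)*N(-d1)
N(-d1) = 0.3268882954; N(-d2) = 0.5165019500; sqrt(T) = 1.2247448714
Term 1 = -107.2100 * 1.0000000000 * 0.3607664522 * 0.4000 / (2 * 1.2247448714) = -6.3160536114
Term 2 = 0.0170 * 99.5400 * 0.9748223790 * 0.5165019500 = 0.8520086697
Term 3 = 0 (no dividend yield, q = 0)
Theta = -6.3160536114 + (0.8520086697) + (0.0000000000) = -5.464045

Answer: Theta = -5.464045


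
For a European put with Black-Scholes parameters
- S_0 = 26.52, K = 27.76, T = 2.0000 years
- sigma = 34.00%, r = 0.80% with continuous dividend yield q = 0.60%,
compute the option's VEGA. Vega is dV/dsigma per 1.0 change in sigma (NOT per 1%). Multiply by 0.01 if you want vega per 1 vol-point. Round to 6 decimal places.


Answer: Vega = 14.610240

Derivation:
d1 = 0.1536980395; d2 = -0.3271345717
phi(d1) = 0.3942578757; exp(-qT) = 0.9880717129; exp(-rT) = 0.9841273201
Vega = S * exp(-qT) * phi(d1) * sqrt(T) = 26.5200 * 0.9880717129 * 0.3942578757 * 1.4142135624 = 14.610240


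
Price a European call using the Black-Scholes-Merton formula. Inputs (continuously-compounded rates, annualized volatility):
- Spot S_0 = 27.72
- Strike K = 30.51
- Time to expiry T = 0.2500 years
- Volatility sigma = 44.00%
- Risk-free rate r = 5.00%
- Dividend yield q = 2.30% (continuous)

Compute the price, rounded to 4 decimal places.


Answer: Price = 1.4453

Derivation:
d1 = (ln(S/K) + (r - q + 0.5*sigma^2) * T) / (sigma * sqrt(T)) = -0.29522875
d2 = d1 - sigma * sqrt(T) = -0.51522875
exp(-rT) = 0.98757780; exp(-qT) = 0.99426650
C = S_0 * exp(-qT) * N(d1) - K * exp(-rT) * N(d2)
N(d1) = 0.38390957; N(d2) = 0.30319659
C = 27.7200 * 0.99426650 * 0.38390957 - 30.5100 * 0.98757780 * 0.30319659 = 1.4453


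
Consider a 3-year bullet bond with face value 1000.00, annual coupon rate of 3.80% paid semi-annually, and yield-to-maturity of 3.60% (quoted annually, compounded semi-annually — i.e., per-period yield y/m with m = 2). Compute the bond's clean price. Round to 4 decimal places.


Answer: Price = 1005.6394

Derivation:
Coupon per period c = face * coupon_rate / m = 19.000000
Periods per year m = 2; per-period yield y/m = 0.018000
Number of cashflows N = 6
Cashflows (t years, CF_t, discount factor 1/(1+y/m)^(m*t), PV):
  t = 0.5000: CF_t = 19.000000, DF = 0.982318, PV = 18.664047
  t = 1.0000: CF_t = 19.000000, DF = 0.964949, PV = 18.334035
  t = 1.5000: CF_t = 19.000000, DF = 0.947887, PV = 18.009857
  t = 2.0000: CF_t = 19.000000, DF = 0.931127, PV = 17.691412
  t = 2.5000: CF_t = 19.000000, DF = 0.914663, PV = 17.378597
  t = 3.0000: CF_t = 1019.000000, DF = 0.898490, PV = 915.561487
Price P = sum_t PV_t = 1005.639435


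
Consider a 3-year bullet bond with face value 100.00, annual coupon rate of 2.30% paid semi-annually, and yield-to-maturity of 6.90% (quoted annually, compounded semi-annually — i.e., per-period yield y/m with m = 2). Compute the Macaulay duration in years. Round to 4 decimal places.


Coupon per period c = face * coupon_rate / m = 1.150000
Periods per year m = 2; per-period yield y/m = 0.034500
Number of cashflows N = 6
Cashflows (t years, CF_t, discount factor 1/(1+y/m)^(m*t), PV):
  t = 0.5000: CF_t = 1.150000, DF = 0.966651, PV = 1.111648
  t = 1.0000: CF_t = 1.150000, DF = 0.934413, PV = 1.074575
  t = 1.5000: CF_t = 1.150000, DF = 0.903251, PV = 1.038739
  t = 2.0000: CF_t = 1.150000, DF = 0.873128, PV = 1.004097
  t = 2.5000: CF_t = 1.150000, DF = 0.844010, PV = 0.970611
  t = 3.0000: CF_t = 101.150000, DF = 0.815863, PV = 82.524503
Price P = sum_t PV_t = 87.724174
Macaulay numerator sum_t t * PV_t:
  t * PV_t at t = 0.5000: 0.555824
  t * PV_t at t = 1.0000: 1.074575
  t * PV_t at t = 1.5000: 1.558108
  t * PV_t at t = 2.0000: 2.008195
  t * PV_t at t = 2.5000: 2.426528
  t * PV_t at t = 3.0000: 247.573509
Macaulay duration D = (sum_t t * PV_t) / P = 255.196740 / 87.724174 = 2.909081

Answer: Macaulay duration = 2.9091 years


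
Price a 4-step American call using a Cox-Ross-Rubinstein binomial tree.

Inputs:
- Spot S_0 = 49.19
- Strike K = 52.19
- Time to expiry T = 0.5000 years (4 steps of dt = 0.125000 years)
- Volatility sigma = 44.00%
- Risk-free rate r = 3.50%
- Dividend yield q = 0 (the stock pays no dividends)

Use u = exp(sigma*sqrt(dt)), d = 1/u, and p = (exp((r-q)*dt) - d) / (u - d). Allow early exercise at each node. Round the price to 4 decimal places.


dt = T/N = 0.125000
u = exp(sigma*sqrt(dt)) = 1.168316; d = 1/u = 0.855933
p = (exp((r-q)*dt) - d) / (u - d) = 0.475223
Discount per step: exp(-r*dt) = 0.995635
Stock lattice S(k, i) with i counting down-moves:
  k=0: S(0,0) = 49.1900
  k=1: S(1,0) = 57.4695; S(1,1) = 42.1033
  k=2: S(2,0) = 67.1425; S(2,1) = 49.1900; S(2,2) = 36.0376
  k=3: S(3,0) = 78.4437; S(3,1) = 57.4695; S(3,2) = 42.1033; S(3,3) = 30.8458
  k=4: S(4,0) = 91.6470; S(4,1) = 67.1425; S(4,2) = 49.1900; S(4,3) = 36.0376; S(4,4) = 26.4019
Terminal payoffs V(N, i) = max(S_T - K, 0):
  V(4,0) = 39.457007; V(4,1) = 14.952507; V(4,2) = 0.000000; V(4,3) = 0.000000; V(4,4) = 0.000000
Backward induction: V(k, i) = exp(-r*dt) * [p * V(k+1, i) + (1-p) * V(k+1, i+1)]; then take max(V_cont, immediate exercise) for American.
  V(3,0) = exp(-r*dt) * [p*39.457007 + (1-p)*14.952507] = 26.481506; exercise = 26.253673; V(3,0) = max -> 26.481506
  V(3,1) = exp(-r*dt) * [p*14.952507 + (1-p)*0.000000] = 7.074760; exercise = 5.279470; V(3,1) = max -> 7.074760
  V(3,2) = exp(-r*dt) * [p*0.000000 + (1-p)*0.000000] = 0.000000; exercise = 0.000000; V(3,2) = max -> 0.000000
  V(3,3) = exp(-r*dt) * [p*0.000000 + (1-p)*0.000000] = 0.000000; exercise = 0.000000; V(3,3) = max -> 0.000000
  V(2,0) = exp(-r*dt) * [p*26.481506 + (1-p)*7.074760] = 16.226152; exercise = 14.952507; V(2,0) = max -> 16.226152
  V(2,1) = exp(-r*dt) * [p*7.074760 + (1-p)*0.000000] = 3.347413; exercise = 0.000000; V(2,1) = max -> 3.347413
  V(2,2) = exp(-r*dt) * [p*0.000000 + (1-p)*0.000000] = 0.000000; exercise = 0.000000; V(2,2) = max -> 0.000000
  V(1,0) = exp(-r*dt) * [p*16.226152 + (1-p)*3.347413] = 9.426359; exercise = 5.279470; V(1,0) = max -> 9.426359
  V(1,1) = exp(-r*dt) * [p*3.347413 + (1-p)*0.000000] = 1.583824; exercise = 0.000000; V(1,1) = max -> 1.583824
  V(0,0) = exp(-r*dt) * [p*9.426359 + (1-p)*1.583824] = 5.287595; exercise = 0.000000; V(0,0) = max -> 5.287595

Answer: Price = V(0,0) = 5.2876


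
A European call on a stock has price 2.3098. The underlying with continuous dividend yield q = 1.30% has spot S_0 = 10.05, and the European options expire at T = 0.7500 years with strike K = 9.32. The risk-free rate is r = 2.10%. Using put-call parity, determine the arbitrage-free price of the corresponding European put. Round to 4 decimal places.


Answer: Put price = 1.5317

Derivation:
Put-call parity: C - P = S_0 * exp(-qT) - K * exp(-rT).
S_0 * exp(-qT) = 10.0500 * 0.99029738 = 9.95248864
K * exp(-rT) = 9.3200 * 0.98437338 = 9.17435993
P = C - S*exp(-qT) + K*exp(-rT)
P = 2.3098 - 9.95248864 + 9.17435993 = 1.5317


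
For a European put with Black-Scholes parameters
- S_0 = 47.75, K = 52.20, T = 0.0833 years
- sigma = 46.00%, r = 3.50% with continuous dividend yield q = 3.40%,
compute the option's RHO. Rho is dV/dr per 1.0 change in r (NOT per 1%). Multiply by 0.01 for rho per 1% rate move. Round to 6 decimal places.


Answer: Rho = -3.335843

Derivation:
d1 = -0.6041320484; d2 = -0.7368960495
phi(d1) = 0.3323966484; exp(-qT) = 0.9971718069; exp(-rT) = 0.9970887459
N(-d2) = 0.7694072167
Rho = -K*T*exp(-rT)*N(-d2) = -52.2000 * 0.0833 * 0.9970887459 * 0.7694072167 = -3.335843


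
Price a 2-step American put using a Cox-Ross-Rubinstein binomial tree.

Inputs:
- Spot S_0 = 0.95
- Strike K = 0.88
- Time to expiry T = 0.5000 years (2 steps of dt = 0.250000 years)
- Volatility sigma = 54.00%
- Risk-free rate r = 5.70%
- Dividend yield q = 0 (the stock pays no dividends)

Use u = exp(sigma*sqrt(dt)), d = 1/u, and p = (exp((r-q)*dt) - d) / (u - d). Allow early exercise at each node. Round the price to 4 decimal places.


Answer: Price = V(0,0) = 0.0928

Derivation:
dt = T/N = 0.250000
u = exp(sigma*sqrt(dt)) = 1.309964; d = 1/u = 0.763379
p = (exp((r-q)*dt) - d) / (u - d) = 0.459165
Discount per step: exp(-r*dt) = 0.985851
Stock lattice S(k, i) with i counting down-moves:
  k=0: S(0,0) = 0.9500
  k=1: S(1,0) = 1.2445; S(1,1) = 0.7252
  k=2: S(2,0) = 1.6302; S(2,1) = 0.9500; S(2,2) = 0.5536
Terminal payoffs V(N, i) = max(K - S_T, 0):
  V(2,0) = 0.000000; V(2,1) = 0.000000; V(2,2) = 0.326389
Backward induction: V(k, i) = exp(-r*dt) * [p * V(k+1, i) + (1-p) * V(k+1, i+1)]; then take max(V_cont, immediate exercise) for American.
  V(1,0) = exp(-r*dt) * [p*0.000000 + (1-p)*0.000000] = 0.000000; exercise = 0.000000; V(1,0) = max -> 0.000000
  V(1,1) = exp(-r*dt) * [p*0.000000 + (1-p)*0.326389] = 0.174025; exercise = 0.154789; V(1,1) = max -> 0.174025
  V(0,0) = exp(-r*dt) * [p*0.000000 + (1-p)*0.174025] = 0.092787; exercise = 0.000000; V(0,0) = max -> 0.092787


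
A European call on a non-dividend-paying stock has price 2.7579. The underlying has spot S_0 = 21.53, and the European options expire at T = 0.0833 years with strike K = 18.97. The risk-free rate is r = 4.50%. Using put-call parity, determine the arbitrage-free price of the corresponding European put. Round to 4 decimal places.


Put-call parity: C - P = S_0 * exp(-qT) - K * exp(-rT).
S_0 * exp(-qT) = 21.5300 * 1.00000000 = 21.53000000
K * exp(-rT) = 18.9700 * 0.99625852 = 18.89902406
P = C - S*exp(-qT) + K*exp(-rT)
P = 2.7579 - 21.53000000 + 18.89902406 = 0.1269

Answer: Put price = 0.1269


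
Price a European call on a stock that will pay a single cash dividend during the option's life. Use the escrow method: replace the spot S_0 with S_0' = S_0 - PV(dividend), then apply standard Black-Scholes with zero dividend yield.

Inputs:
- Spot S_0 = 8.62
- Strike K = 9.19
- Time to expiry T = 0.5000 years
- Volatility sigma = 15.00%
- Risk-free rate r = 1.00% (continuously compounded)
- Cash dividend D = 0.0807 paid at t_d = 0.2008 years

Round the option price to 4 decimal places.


PV(D) = D * exp(-r * t_d) = 0.0807 * 0.99799401 = 0.08053812
S_0' = S_0 - PV(D) = 8.6200 - 0.08053812 = 8.53946188
d1 = (ln(S_0'/K) + (r + sigma^2/2)*T) / (sigma*sqrt(T)) = -0.59201753
d2 = d1 - sigma*sqrt(T) = -0.69808355
exp(-rT) = 0.99501248
N(d1) = 0.27691942; N(d2) = 0.24256247
C = S_0' * N(d1) - K * exp(-rT) * N(d2) = 8.53946188 * 0.27691942 - 9.1900 * 0.99501248 * 0.24256247 = 0.1467

Answer: Price = 0.1467


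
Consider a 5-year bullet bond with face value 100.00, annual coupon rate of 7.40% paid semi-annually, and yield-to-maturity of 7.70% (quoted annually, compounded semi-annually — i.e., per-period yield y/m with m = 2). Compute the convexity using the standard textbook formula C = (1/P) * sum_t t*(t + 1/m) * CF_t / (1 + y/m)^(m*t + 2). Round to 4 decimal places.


Answer: Convexity = 20.5535

Derivation:
Coupon per period c = face * coupon_rate / m = 3.700000
Periods per year m = 2; per-period yield y/m = 0.038500
Number of cashflows N = 10
Cashflows (t years, CF_t, discount factor 1/(1+y/m)^(m*t), PV):
  t = 0.5000: CF_t = 3.700000, DF = 0.962927, PV = 3.562831
  t = 1.0000: CF_t = 3.700000, DF = 0.927229, PV = 3.430747
  t = 1.5000: CF_t = 3.700000, DF = 0.892854, PV = 3.303560
  t = 2.0000: CF_t = 3.700000, DF = 0.859754, PV = 3.181088
  t = 2.5000: CF_t = 3.700000, DF = 0.827880, PV = 3.063157
  t = 3.0000: CF_t = 3.700000, DF = 0.797188, PV = 2.949597
  t = 3.5000: CF_t = 3.700000, DF = 0.767635, PV = 2.840248
  t = 4.0000: CF_t = 3.700000, DF = 0.739176, PV = 2.734952
  t = 4.5000: CF_t = 3.700000, DF = 0.711773, PV = 2.633560
  t = 5.0000: CF_t = 103.700000, DF = 0.685386, PV = 71.074489
Price P = sum_t PV_t = 98.774230
Convexity numerator sum_t t*(t + 1/m) * CF_t / (1+y/m)^(m*t + 2):
  t = 0.5000: term = 1.651780
  t = 1.0000: term = 4.771632
  t = 1.5000: term = 9.189470
  t = 2.0000: term = 14.747986
  t = 2.5000: term = 21.301858
  t = 3.0000: term = 28.716997
  t = 3.5000: term = 36.869840
  t = 4.0000: term = 45.646683
  t = 4.5000: term = 54.943046
  t = 5.0000: term = 1812.313977
Convexity = (1/P) * sum = 2030.153268 / 98.774230 = 20.553471
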